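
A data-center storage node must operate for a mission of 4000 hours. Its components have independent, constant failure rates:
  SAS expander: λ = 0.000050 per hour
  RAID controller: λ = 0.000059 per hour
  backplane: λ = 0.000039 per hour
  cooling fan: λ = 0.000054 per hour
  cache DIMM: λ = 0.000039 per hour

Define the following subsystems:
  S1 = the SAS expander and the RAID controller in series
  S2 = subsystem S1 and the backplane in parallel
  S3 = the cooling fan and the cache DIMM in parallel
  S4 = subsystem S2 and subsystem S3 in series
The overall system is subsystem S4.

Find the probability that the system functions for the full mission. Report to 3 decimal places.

0.922

R(SAS expander) = exp(−0.000050 × 4000) = 0.81873
R(RAID controller) = exp(−0.000059 × 4000) = 0.78978
R(backplane) = exp(−0.000039 × 4000) = 0.85556
R(cooling fan) = exp(−0.000054 × 4000) = 0.80574
R(cache DIMM) = exp(−0.000039 × 4000) = 0.85556
Series (SAS expander and RAID controller): 0.81873 × 0.78978 = 0.64662
Parallel ([0.64662] and backplane): 1 − (1 − 0.64662)(1 − 0.85556) = 0.94896
Parallel (cooling fan and cache DIMM): 1 − (1 − 0.80574)(1 − 0.85556) = 0.97194
Series ([0.94896] and [0.97194]): 0.94896 × 0.97194 = 0.922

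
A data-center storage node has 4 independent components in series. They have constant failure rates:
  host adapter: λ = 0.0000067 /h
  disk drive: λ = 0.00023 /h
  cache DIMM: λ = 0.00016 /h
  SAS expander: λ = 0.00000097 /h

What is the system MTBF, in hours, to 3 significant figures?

2510

Series of exponential components: λ_sys = Σ λ_i
λ_sys = 0.0000067 + 0.00023 + 0.00016 + 0.00000097 = 3.9767e-04 /h
MTBF = 1 / λ_sys = 2510 h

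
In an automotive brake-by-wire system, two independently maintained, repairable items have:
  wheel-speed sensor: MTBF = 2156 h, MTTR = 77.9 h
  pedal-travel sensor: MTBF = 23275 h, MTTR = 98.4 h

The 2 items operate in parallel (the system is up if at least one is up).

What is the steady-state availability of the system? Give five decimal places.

A(wheel-speed sensor) = MTBF/(MTBF+MTTR) = 2156/(2156+77.9) = 0.965128
A(pedal-travel sensor) = MTBF/(MTBF+MTTR) = 23275/(23275+98.4) = 0.995790
Parallel availability: 1 − (1 − 0.965128)(1 − 0.995790) = 0.99985

0.99985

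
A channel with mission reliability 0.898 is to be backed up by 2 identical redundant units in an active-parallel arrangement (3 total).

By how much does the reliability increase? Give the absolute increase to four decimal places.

R_before = 0.898
R_after = 1 − (1 − 0.898)^3 = 0.9989
ΔR = 0.9989 − 0.898 = 0.1009

0.1009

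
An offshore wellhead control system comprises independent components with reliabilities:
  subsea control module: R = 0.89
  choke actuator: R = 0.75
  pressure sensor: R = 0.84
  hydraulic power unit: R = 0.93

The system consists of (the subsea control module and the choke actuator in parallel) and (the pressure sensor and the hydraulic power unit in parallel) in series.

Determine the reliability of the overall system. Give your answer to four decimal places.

Parallel (subsea control module and choke actuator): 1 − (1 − 0.890000)(1 − 0.750000) = 0.972500
Parallel (pressure sensor and hydraulic power unit): 1 − (1 − 0.840000)(1 − 0.930000) = 0.988800
Series ([0.972500] and [0.988800]): 0.972500 × 0.988800 = 0.9616

0.9616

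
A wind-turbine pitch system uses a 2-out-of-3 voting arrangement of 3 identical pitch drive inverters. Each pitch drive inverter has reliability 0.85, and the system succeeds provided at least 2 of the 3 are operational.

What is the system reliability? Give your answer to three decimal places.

R = Σ_{i=2}^{3} C(3,i) p^i (1−p)^{3−i} with p = 0.85
C(3,2)·0.85^2·0.15^1 = 0.32513
C(3,3)·0.85^3·0.15^0 = 0.61413
Sum = 0.939

0.939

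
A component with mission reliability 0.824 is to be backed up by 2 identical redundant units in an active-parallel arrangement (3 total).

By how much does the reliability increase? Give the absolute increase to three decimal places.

R_before = 0.824
R_after = 1 − (1 − 0.824)^3 = 0.995
ΔR = 0.995 − 0.824 = 0.171

0.171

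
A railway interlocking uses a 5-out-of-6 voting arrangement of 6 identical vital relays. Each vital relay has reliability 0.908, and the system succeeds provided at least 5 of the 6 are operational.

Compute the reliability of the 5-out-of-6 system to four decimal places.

0.9011

R = Σ_{i=5}^{6} C(6,i) p^i (1−p)^{6−i} with p = 0.908
C(6,5)·0.908^5·0.092^1 = 0.340697
C(6,6)·0.908^6·0.092^0 = 0.560422
Sum = 0.9011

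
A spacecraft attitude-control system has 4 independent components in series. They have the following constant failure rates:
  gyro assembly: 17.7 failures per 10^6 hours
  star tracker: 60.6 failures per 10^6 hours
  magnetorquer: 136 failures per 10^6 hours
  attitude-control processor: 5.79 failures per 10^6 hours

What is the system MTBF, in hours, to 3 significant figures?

4540

Series of exponential components: λ_sys = Σ λ_i
λ_sys = 0.0000177 + 0.0000606 + 0.000136 + 0.00000579 = 2.2009e-04 /h
MTBF = 1 / λ_sys = 4540 h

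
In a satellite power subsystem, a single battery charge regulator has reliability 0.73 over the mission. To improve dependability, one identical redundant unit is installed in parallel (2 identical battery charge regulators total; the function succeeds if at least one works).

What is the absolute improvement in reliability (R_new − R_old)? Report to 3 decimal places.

0.197

R_before = 0.73
R_after = 1 − (1 − 0.73)^2 = 0.927
ΔR = 0.927 − 0.73 = 0.197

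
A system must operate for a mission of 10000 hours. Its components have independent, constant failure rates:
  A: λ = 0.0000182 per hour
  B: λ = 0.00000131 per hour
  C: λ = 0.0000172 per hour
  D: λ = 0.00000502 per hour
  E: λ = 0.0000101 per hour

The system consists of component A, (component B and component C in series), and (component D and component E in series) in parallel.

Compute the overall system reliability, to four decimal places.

0.9961

R(A) = exp(−0.0000182 × 10000) = 0.833601
R(B) = exp(−0.00000131 × 10000) = 0.986985
R(C) = exp(−0.0000172 × 10000) = 0.841979
R(D) = exp(−0.00000502 × 10000) = 0.951039
R(E) = exp(−0.0000101 × 10000) = 0.903933
Series (B and C): 0.986985 × 0.841979 = 0.831021
Series (D and E): 0.951039 × 0.903933 = 0.859676
Parallel (A, [0.831021], and [0.859676]): 1 − (1 − 0.833601)(1 − 0.831021)(1 − 0.859676) = 0.9961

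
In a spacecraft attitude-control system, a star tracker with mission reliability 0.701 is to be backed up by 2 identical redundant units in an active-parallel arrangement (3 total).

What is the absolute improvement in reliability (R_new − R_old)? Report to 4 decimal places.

R_before = 0.701
R_after = 1 − (1 − 0.701)^3 = 0.9733
ΔR = 0.9733 − 0.701 = 0.2723

0.2723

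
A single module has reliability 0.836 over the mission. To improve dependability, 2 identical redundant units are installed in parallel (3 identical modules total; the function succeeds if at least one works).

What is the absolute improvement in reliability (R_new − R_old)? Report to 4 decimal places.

R_before = 0.836
R_after = 1 − (1 − 0.836)^3 = 0.9956
ΔR = 0.9956 − 0.836 = 0.1596

0.1596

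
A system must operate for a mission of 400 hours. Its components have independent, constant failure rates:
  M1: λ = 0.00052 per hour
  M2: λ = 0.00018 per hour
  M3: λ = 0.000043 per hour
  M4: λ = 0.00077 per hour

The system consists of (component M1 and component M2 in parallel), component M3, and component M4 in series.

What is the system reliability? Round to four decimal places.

0.7130

R(M1) = exp(−0.00052 × 400) = 0.812207
R(M2) = exp(−0.00018 × 400) = 0.930531
R(M3) = exp(−0.000043 × 400) = 0.982947
R(M4) = exp(−0.00077 × 400) = 0.734915
Parallel (M1 and M2): 1 − (1 − 0.812207)(1 − 0.930531) = 0.986954
Series ([0.986954], M3, and M4): 0.986954 × 0.982947 × 0.734915 = 0.7130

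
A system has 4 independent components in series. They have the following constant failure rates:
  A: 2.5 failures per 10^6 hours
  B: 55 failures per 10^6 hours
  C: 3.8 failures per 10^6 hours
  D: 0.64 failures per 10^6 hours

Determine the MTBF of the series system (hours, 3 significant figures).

16100

Series of exponential components: λ_sys = Σ λ_i
λ_sys = 0.0000025 + 0.000055 + 0.0000038 + 0.00000064 = 6.1940e-05 /h
MTBF = 1 / λ_sys = 16100 h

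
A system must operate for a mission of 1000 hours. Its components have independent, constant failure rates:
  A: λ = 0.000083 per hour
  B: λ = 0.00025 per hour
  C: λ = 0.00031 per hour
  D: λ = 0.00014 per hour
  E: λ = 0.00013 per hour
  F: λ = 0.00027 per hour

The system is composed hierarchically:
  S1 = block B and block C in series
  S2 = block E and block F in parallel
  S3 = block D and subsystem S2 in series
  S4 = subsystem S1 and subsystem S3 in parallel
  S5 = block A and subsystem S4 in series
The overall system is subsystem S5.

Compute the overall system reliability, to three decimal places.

R(A) = exp(−0.000083 × 1000) = 0.92035
R(B) = exp(−0.00025 × 1000) = 0.77880
R(C) = exp(−0.00031 × 1000) = 0.73345
R(D) = exp(−0.00014 × 1000) = 0.86936
R(E) = exp(−0.00013 × 1000) = 0.87810
R(F) = exp(−0.00027 × 1000) = 0.76338
Series (B and C): 0.77880 × 0.73345 = 0.57121
Parallel (E and F): 1 − (1 − 0.87810)(1 − 0.76338) = 0.97116
Series (D and [0.97116]): 0.86936 × 0.97116 = 0.84429
Parallel ([0.57121] and [0.84429]): 1 − (1 − 0.57121)(1 − 0.84429) = 0.93323
Series (A and [0.93323]): 0.92035 × 0.93323 = 0.859

0.859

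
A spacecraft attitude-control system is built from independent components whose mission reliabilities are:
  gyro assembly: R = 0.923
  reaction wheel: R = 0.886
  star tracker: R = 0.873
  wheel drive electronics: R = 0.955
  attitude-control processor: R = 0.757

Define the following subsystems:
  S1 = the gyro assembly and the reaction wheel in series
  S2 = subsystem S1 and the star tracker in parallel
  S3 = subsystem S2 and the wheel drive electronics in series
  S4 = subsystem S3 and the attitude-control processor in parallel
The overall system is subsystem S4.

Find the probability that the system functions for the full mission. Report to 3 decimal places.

0.984

Series (gyro assembly and reaction wheel): 0.92300 × 0.88600 = 0.81778
Parallel ([0.81778] and star tracker): 1 − (1 − 0.81778)(1 − 0.87300) = 0.97686
Series ([0.97686] and wheel drive electronics): 0.97686 × 0.95500 = 0.93290
Parallel ([0.93290] and attitude-control processor): 1 − (1 − 0.93290)(1 − 0.75700) = 0.984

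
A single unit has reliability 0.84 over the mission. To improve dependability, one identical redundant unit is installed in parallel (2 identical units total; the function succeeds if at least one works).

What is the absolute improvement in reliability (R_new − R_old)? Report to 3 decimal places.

R_before = 0.84
R_after = 1 − (1 − 0.84)^2 = 0.974
ΔR = 0.974 − 0.84 = 0.134

0.134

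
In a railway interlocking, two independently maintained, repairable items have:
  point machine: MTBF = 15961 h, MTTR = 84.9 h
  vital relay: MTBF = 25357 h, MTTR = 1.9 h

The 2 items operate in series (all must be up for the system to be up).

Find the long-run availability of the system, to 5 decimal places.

0.99463

A(point machine) = MTBF/(MTBF+MTTR) = 15961/(15961+84.9) = 0.994709
A(vital relay) = MTBF/(MTBF+MTTR) = 25357/(25357+1.9) = 0.999925
Series availability: 0.994709 × 0.999925 = 0.99463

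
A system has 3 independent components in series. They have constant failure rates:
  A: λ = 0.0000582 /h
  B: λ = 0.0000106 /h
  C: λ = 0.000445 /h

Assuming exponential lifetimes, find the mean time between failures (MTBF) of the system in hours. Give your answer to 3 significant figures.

Series of exponential components: λ_sys = Σ λ_i
λ_sys = 0.0000582 + 0.0000106 + 0.000445 = 5.1380e-04 /h
MTBF = 1 / λ_sys = 1950 h

1950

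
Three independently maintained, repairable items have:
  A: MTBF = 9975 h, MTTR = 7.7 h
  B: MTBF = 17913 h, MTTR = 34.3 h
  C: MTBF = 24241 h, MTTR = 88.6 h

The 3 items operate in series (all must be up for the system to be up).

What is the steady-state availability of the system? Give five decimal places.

A(A) = MTBF/(MTBF+MTTR) = 9975/(9975+7.7) = 0.999229
A(B) = MTBF/(MTBF+MTTR) = 17913/(17913+34.3) = 0.998089
A(C) = MTBF/(MTBF+MTTR) = 24241/(24241+88.6) = 0.996358
Series availability: 0.999229 × 0.998089 × 0.996358 = 0.99369

0.99369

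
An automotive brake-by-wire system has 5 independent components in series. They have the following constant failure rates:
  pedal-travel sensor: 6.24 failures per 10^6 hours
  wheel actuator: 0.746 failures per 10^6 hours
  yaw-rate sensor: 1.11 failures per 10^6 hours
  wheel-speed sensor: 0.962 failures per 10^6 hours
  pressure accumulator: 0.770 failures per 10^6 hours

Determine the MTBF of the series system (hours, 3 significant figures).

Series of exponential components: λ_sys = Σ λ_i
λ_sys = 0.00000624 + 0.000000746 + 0.00000111 + 0.000000962 + 0.000000770 = 9.8280e-06 /h
MTBF = 1 / λ_sys = 102000 h

102000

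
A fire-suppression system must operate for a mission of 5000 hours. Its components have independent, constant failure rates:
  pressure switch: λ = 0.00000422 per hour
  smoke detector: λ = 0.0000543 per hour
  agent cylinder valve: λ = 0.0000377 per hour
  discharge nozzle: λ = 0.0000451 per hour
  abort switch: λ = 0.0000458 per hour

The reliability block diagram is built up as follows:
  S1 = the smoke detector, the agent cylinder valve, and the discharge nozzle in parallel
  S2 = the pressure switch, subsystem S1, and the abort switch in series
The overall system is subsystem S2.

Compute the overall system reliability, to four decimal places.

0.7723

R(pressure switch) = exp(−0.00000422 × 5000) = 0.979121
R(smoke detector) = exp(−0.0000543 × 5000) = 0.762235
R(agent cylinder valve) = exp(−0.0000377 × 5000) = 0.828201
R(discharge nozzle) = exp(−0.0000451 × 5000) = 0.798117
R(abort switch) = exp(−0.0000458 × 5000) = 0.795329
Parallel (smoke detector, agent cylinder valve, and discharge nozzle): 1 − (1 − 0.762235)(1 − 0.828201)(1 − 0.798117) = 0.991754
Series (pressure switch, [0.991754], and abort switch): 0.979121 × 0.991754 × 0.795329 = 0.7723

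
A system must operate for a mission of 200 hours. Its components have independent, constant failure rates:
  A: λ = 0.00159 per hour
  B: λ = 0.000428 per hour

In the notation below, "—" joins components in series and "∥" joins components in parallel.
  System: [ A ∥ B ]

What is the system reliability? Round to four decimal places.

0.9777

R(A) = exp(−0.00159 × 200) = 0.727603
R(B) = exp(−0.000428 × 200) = 0.917961
Parallel (A and B): 1 − (1 − 0.727603)(1 − 0.917961) = 0.9777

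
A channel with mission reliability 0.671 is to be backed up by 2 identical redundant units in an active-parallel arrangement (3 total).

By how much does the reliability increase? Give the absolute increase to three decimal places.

0.293

R_before = 0.671
R_after = 1 − (1 − 0.671)^3 = 0.964
ΔR = 0.964 − 0.671 = 0.293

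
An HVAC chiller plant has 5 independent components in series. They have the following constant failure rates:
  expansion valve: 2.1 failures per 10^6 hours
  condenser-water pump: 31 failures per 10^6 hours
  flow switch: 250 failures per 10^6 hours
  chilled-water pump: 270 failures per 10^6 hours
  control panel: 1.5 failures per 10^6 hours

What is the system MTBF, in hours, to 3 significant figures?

1800

Series of exponential components: λ_sys = Σ λ_i
λ_sys = 0.0000021 + 0.000031 + 0.00025 + 0.00027 + 0.0000015 = 5.5460e-04 /h
MTBF = 1 / λ_sys = 1800 h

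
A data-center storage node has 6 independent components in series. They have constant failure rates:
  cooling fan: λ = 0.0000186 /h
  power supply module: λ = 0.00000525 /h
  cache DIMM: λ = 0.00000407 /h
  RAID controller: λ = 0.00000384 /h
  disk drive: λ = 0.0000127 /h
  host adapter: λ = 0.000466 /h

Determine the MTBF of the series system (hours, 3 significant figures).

1960

Series of exponential components: λ_sys = Σ λ_i
λ_sys = 0.0000186 + 0.00000525 + 0.00000407 + 0.00000384 + 0.0000127 + 0.000466 = 5.1046e-04 /h
MTBF = 1 / λ_sys = 1960 h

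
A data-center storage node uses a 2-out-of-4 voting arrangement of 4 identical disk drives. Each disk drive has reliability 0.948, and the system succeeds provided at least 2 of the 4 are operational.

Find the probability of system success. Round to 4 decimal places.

0.9995

R = Σ_{i=2}^{4} C(4,i) p^i (1−p)^{4−i} with p = 0.948
C(4,2)·0.948^2·0.052^2 = 0.014581
C(4,3)·0.948^3·0.052^1 = 0.177210
C(4,4)·0.948^4·0.052^0 = 0.807669
Sum = 0.9995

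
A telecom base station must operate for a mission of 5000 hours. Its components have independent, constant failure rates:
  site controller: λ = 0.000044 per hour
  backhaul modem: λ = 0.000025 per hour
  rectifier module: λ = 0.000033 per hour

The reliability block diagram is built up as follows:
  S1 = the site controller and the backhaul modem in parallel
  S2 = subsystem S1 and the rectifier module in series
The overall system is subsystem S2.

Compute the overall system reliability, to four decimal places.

0.8282

R(site controller) = exp(−0.000044 × 5000) = 0.802519
R(backhaul modem) = exp(−0.000025 × 5000) = 0.882497
R(rectifier module) = exp(−0.000033 × 5000) = 0.847894
Parallel (site controller and backhaul modem): 1 − (1 − 0.802519)(1 − 0.882497) = 0.976795
Series ([0.976795] and rectifier module): 0.976795 × 0.847894 = 0.8282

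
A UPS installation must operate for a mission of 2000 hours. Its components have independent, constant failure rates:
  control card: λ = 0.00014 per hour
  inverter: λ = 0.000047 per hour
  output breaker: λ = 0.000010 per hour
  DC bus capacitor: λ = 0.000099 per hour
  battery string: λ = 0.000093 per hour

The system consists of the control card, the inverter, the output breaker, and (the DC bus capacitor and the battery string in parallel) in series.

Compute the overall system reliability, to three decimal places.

R(control card) = exp(−0.00014 × 2000) = 0.75578
R(inverter) = exp(−0.000047 × 2000) = 0.91028
R(output breaker) = exp(−0.000010 × 2000) = 0.98020
R(DC bus capacitor) = exp(−0.000099 × 2000) = 0.82037
R(battery string) = exp(−0.000093 × 2000) = 0.83027
Parallel (DC bus capacitor and battery string): 1 − (1 − 0.82037)(1 − 0.83027) = 0.96951
Series (control card, inverter, output breaker, and [0.96951]): 0.75578 × 0.91028 × 0.98020 × 0.96951 = 0.654

0.654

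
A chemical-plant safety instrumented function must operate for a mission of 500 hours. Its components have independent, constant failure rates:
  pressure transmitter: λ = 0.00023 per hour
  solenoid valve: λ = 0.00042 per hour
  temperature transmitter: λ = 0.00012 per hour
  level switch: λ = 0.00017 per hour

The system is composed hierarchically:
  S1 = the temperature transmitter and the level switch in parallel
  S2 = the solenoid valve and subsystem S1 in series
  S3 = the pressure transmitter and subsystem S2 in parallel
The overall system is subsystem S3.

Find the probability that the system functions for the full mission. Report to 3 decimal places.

0.979

R(pressure transmitter) = exp(−0.00023 × 500) = 0.89137
R(solenoid valve) = exp(−0.00042 × 500) = 0.81058
R(temperature transmitter) = exp(−0.00012 × 500) = 0.94176
R(level switch) = exp(−0.00017 × 500) = 0.91851
Parallel (temperature transmitter and level switch): 1 − (1 − 0.94176)(1 − 0.91851) = 0.99525
Series (solenoid valve and [0.99525]): 0.81058 × 0.99525 = 0.80673
Parallel (pressure transmitter and [0.80673]): 1 − (1 − 0.89137)(1 − 0.80673) = 0.979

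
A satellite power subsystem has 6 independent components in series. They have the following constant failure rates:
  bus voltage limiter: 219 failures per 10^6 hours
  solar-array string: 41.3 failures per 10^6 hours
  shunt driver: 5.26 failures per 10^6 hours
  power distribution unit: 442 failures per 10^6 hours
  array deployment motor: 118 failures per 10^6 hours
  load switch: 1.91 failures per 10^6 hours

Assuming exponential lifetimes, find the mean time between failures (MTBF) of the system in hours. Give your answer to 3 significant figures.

Series of exponential components: λ_sys = Σ λ_i
λ_sys = 0.000219 + 0.0000413 + 0.00000526 + 0.000442 + 0.000118 + 0.00000191 = 8.2747e-04 /h
MTBF = 1 / λ_sys = 1210 h

1210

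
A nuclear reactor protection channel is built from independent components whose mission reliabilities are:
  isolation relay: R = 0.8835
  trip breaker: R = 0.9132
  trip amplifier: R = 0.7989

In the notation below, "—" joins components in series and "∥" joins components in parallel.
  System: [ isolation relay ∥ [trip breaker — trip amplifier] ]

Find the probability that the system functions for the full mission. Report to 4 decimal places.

Series (trip breaker and trip amplifier): 0.913200 × 0.798900 = 0.729555
Parallel (isolation relay and [0.729555]): 1 − (1 − 0.883500)(1 − 0.729555) = 0.9685

0.9685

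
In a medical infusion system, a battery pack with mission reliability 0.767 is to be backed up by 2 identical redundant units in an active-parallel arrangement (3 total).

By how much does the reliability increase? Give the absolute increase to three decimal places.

R_before = 0.767
R_after = 1 − (1 − 0.767)^3 = 0.987
ΔR = 0.987 − 0.767 = 0.220

0.220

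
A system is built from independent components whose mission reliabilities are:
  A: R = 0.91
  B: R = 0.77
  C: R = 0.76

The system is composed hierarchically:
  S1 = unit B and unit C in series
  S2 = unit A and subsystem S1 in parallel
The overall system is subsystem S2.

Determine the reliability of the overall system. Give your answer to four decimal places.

0.9627

Series (B and C): 0.770000 × 0.760000 = 0.585200
Parallel (A and [0.585200]): 1 − (1 − 0.910000)(1 − 0.585200) = 0.9627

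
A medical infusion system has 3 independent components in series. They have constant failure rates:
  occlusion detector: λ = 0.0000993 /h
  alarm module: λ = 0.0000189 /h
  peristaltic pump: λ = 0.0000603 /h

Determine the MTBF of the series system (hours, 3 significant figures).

Series of exponential components: λ_sys = Σ λ_i
λ_sys = 0.0000993 + 0.0000189 + 0.0000603 = 1.7850e-04 /h
MTBF = 1 / λ_sys = 5600 h

5600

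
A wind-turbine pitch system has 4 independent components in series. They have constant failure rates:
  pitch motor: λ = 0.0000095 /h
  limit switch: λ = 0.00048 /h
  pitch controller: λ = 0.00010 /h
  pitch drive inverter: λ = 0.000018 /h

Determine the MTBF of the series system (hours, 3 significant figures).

Series of exponential components: λ_sys = Σ λ_i
λ_sys = 0.0000095 + 0.00048 + 0.00010 + 0.000018 = 6.0750e-04 /h
MTBF = 1 / λ_sys = 1650 h

1650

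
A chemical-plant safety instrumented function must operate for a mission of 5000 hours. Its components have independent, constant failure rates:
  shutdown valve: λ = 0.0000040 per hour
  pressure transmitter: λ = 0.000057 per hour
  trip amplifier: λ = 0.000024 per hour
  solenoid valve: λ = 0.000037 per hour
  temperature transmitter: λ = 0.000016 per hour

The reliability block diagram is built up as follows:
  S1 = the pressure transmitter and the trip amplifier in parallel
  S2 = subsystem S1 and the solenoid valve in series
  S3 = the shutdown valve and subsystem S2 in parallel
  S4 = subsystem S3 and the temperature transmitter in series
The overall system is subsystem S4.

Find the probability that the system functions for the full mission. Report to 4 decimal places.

0.9196

R(shutdown valve) = exp(−0.0000040 × 5000) = 0.980199
R(pressure transmitter) = exp(−0.000057 × 5000) = 0.752014
R(trip amplifier) = exp(−0.000024 × 5000) = 0.886920
R(solenoid valve) = exp(−0.000037 × 5000) = 0.831104
R(temperature transmitter) = exp(−0.000016 × 5000) = 0.923116
Parallel (pressure transmitter and trip amplifier): 1 − (1 − 0.752014)(1 − 0.886920) = 0.971958
Series ([0.971958] and solenoid valve): 0.971958 × 0.831104 = 0.807798
Parallel (shutdown valve and [0.807798]): 1 − (1 − 0.980199)(1 − 0.807798) = 0.996194
Series ([0.996194] and temperature transmitter): 0.996194 × 0.923116 = 0.9196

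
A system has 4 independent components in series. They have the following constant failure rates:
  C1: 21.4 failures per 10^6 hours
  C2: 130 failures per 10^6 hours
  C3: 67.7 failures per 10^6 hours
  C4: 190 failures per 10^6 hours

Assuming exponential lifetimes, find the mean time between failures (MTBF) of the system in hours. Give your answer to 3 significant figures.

2440

Series of exponential components: λ_sys = Σ λ_i
λ_sys = 0.0000214 + 0.000130 + 0.0000677 + 0.000190 = 4.0910e-04 /h
MTBF = 1 / λ_sys = 2440 h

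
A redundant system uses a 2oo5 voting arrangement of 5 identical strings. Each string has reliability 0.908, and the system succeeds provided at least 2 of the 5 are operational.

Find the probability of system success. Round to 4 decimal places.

0.9997

R = Σ_{i=2}^{5} C(5,i) p^i (1−p)^{5−i} with p = 0.908
C(5,2)·0.908^2·0.092^3 = 0.006420
C(5,3)·0.908^3·0.092^2 = 0.063363
C(5,4)·0.908^4·0.092^1 = 0.312681
C(5,5)·0.908^5·0.092^0 = 0.617205
Sum = 0.9997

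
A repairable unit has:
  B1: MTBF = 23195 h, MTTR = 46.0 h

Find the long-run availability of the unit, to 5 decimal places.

A(B1) = MTBF/(MTBF+MTTR) = 23195/(23195+46.0) = 0.99802

0.99802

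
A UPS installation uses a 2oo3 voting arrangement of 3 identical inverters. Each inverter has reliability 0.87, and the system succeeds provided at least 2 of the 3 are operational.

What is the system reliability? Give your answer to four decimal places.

0.9537

R = Σ_{i=2}^{3} C(3,i) p^i (1−p)^{3−i} with p = 0.87
C(3,2)·0.87^2·0.13^1 = 0.295191
C(3,3)·0.87^3·0.13^0 = 0.658503
Sum = 0.9537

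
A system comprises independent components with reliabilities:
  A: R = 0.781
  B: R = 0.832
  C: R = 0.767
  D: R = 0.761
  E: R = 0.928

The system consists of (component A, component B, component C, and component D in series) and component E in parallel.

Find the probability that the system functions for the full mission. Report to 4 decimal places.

Series (A, B, C, and D): 0.781000 × 0.832000 × 0.767000 × 0.761000 = 0.379275
Parallel ([0.379275] and E): 1 − (1 − 0.379275)(1 − 0.928000) = 0.9553

0.9553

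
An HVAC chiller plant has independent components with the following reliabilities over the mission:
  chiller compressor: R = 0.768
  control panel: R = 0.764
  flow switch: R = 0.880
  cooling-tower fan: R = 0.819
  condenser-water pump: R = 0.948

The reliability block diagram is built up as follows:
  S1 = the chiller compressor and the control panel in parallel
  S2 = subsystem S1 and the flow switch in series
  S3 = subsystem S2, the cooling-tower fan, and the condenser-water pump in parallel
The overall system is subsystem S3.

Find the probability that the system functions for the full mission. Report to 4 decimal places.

Parallel (chiller compressor and control panel): 1 − (1 − 0.768000)(1 − 0.764000) = 0.945248
Series ([0.945248] and flow switch): 0.945248 × 0.880000 = 0.831818
Parallel ([0.831818], cooling-tower fan, and condenser-water pump): 1 − (1 − 0.831818)(1 − 0.819000)(1 − 0.948000) = 0.9984

0.9984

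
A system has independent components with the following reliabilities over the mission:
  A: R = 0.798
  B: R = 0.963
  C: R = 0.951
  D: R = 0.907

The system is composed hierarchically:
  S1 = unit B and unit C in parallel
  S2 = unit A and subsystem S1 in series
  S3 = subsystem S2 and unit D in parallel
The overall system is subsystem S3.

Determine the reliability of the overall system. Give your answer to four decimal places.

0.9811

Parallel (B and C): 1 − (1 − 0.963000)(1 − 0.951000) = 0.998187
Series (A and [0.998187]): 0.798000 × 0.998187 = 0.796553
Parallel ([0.796553] and D): 1 − (1 − 0.796553)(1 − 0.907000) = 0.9811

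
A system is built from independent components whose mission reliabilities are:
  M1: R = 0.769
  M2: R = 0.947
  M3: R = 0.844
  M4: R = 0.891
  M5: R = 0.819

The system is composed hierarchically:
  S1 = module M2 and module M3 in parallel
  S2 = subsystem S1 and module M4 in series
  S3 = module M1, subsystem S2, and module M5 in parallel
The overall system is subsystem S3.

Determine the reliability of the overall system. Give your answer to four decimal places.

0.9951

Parallel (M2 and M3): 1 − (1 − 0.947000)(1 − 0.844000) = 0.991732
Series ([0.991732] and M4): 0.991732 × 0.891000 = 0.883633
Parallel (M1, [0.883633], and M5): 1 − (1 − 0.769000)(1 − 0.883633)(1 − 0.819000) = 0.9951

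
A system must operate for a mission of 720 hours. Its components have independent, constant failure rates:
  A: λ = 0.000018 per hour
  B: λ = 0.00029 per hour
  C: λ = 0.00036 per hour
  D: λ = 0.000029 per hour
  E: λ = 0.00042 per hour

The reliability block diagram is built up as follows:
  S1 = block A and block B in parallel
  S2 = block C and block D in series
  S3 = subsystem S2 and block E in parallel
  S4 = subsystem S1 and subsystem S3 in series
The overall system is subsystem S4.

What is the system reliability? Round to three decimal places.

R(A) = exp(−0.000018 × 720) = 0.98712
R(B) = exp(−0.00029 × 720) = 0.81156
R(C) = exp(−0.00036 × 720) = 0.77167
R(D) = exp(−0.000029 × 720) = 0.97934
R(E) = exp(−0.00042 × 720) = 0.73904
Parallel (A and B): 1 − (1 − 0.98712)(1 − 0.81156) = 0.99757
Series (C and D): 0.77167 × 0.97934 = 0.75573
Parallel ([0.75573] and E): 1 − (1 − 0.75573)(1 − 0.73904) = 0.93626
Series ([0.99757] and [0.93626]): 0.99757 × 0.93626 = 0.934

0.934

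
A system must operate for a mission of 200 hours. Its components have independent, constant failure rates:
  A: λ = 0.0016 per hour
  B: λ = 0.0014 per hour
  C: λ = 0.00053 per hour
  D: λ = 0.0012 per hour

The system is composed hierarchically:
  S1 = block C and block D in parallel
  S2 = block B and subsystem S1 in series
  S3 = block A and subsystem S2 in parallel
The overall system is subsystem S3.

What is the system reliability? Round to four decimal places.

R(A) = exp(−0.0016 × 200) = 0.726149
R(B) = exp(−0.0014 × 200) = 0.755784
R(C) = exp(−0.00053 × 200) = 0.899425
R(D) = exp(−0.0012 × 200) = 0.786628
Parallel (C and D): 1 − (1 − 0.899425)(1 − 0.786628) = 0.978540
Series (B and [0.978540]): 0.755784 × 0.978540 = 0.739565
Parallel (A and [0.739565]): 1 − (1 − 0.726149)(1 − 0.739565) = 0.9287

0.9287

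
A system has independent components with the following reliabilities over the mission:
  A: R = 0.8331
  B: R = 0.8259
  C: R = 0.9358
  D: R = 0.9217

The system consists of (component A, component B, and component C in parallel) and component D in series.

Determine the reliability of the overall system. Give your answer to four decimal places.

Parallel (A, B, and C): 1 − (1 − 0.833100)(1 − 0.825900)(1 − 0.935800) = 0.998135
Series ([0.998135] and D): 0.998135 × 0.921700 = 0.9200

0.9200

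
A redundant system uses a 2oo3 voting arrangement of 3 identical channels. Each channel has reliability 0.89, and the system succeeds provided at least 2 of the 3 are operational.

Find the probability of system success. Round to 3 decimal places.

0.966

R = Σ_{i=2}^{3} C(3,i) p^i (1−p)^{3−i} with p = 0.89
C(3,2)·0.89^2·0.11^1 = 0.26139
C(3,3)·0.89^3·0.11^0 = 0.70497
Sum = 0.966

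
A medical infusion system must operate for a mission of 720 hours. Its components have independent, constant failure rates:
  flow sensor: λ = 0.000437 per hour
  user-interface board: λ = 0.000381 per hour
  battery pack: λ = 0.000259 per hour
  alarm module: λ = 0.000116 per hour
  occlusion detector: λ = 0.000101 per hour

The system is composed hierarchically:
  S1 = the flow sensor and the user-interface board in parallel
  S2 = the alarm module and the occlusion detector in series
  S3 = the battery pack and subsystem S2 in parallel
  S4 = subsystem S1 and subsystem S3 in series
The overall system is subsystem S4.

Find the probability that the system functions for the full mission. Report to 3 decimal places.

R(flow sensor) = exp(−0.000437 × 720) = 0.73005
R(user-interface board) = exp(−0.000381 × 720) = 0.76009
R(battery pack) = exp(−0.000259 × 720) = 0.82988
R(alarm module) = exp(−0.000116 × 720) = 0.91987
R(occlusion detector) = exp(−0.000101 × 720) = 0.92986
Parallel (flow sensor and user-interface board): 1 − (1 − 0.73005)(1 − 0.76009) = 0.93524
Series (alarm module and occlusion detector): 0.91987 × 0.92986 = 0.85535
Parallel (battery pack and [0.85535]): 1 − (1 − 0.82988)(1 − 0.85535) = 0.97539
Series ([0.93524] and [0.97539]): 0.93524 × 0.97539 = 0.912

0.912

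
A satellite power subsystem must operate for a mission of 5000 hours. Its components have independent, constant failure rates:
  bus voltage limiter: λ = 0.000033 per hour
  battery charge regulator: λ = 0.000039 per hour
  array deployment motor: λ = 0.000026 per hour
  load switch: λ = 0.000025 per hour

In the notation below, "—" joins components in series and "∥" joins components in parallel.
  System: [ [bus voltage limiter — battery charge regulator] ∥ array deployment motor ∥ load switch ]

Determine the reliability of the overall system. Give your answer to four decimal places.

0.9957

R(bus voltage limiter) = exp(−0.000033 × 5000) = 0.847894
R(battery charge regulator) = exp(−0.000039 × 5000) = 0.822835
R(array deployment motor) = exp(−0.000026 × 5000) = 0.878095
R(load switch) = exp(−0.000025 × 5000) = 0.882497
Series (bus voltage limiter and battery charge regulator): 0.847894 × 0.822835 = 0.697677
Parallel ([0.697677], array deployment motor, and load switch): 1 − (1 − 0.697677)(1 − 0.878095)(1 − 0.882497) = 0.9957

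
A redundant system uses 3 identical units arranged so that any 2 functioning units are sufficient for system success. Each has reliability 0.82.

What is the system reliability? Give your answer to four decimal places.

R = Σ_{i=2}^{3} C(3,i) p^i (1−p)^{3−i} with p = 0.82
C(3,2)·0.82^2·0.18^1 = 0.363096
C(3,3)·0.82^3·0.18^0 = 0.551368
Sum = 0.9145

0.9145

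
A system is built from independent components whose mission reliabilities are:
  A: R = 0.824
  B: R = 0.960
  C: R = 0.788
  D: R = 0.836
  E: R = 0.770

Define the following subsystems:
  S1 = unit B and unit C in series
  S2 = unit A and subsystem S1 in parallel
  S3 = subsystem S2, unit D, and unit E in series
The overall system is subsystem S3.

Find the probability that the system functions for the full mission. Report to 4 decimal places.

Series (B and C): 0.960000 × 0.788000 = 0.756480
Parallel (A and [0.756480]): 1 − (1 − 0.824000)(1 − 0.756480) = 0.957140
Series ([0.957140], D, and E): 0.957140 × 0.836000 × 0.770000 = 0.6161

0.6161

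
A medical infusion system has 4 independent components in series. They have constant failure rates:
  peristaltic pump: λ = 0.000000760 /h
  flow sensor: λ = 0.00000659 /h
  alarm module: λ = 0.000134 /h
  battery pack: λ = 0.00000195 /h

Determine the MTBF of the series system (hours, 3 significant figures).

6980

Series of exponential components: λ_sys = Σ λ_i
λ_sys = 0.000000760 + 0.00000659 + 0.000134 + 0.00000195 = 1.4330e-04 /h
MTBF = 1 / λ_sys = 6980 h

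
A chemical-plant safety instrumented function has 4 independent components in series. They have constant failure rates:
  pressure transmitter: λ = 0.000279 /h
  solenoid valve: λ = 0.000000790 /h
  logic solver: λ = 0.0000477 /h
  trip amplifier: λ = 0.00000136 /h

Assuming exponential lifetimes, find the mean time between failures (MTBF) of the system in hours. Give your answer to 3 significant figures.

3040

Series of exponential components: λ_sys = Σ λ_i
λ_sys = 0.000279 + 0.000000790 + 0.0000477 + 0.00000136 = 3.2885e-04 /h
MTBF = 1 / λ_sys = 3040 h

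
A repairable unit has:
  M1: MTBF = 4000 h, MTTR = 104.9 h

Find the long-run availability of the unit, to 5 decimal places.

A(M1) = MTBF/(MTBF+MTTR) = 4000/(4000+104.9) = 0.97445

0.97445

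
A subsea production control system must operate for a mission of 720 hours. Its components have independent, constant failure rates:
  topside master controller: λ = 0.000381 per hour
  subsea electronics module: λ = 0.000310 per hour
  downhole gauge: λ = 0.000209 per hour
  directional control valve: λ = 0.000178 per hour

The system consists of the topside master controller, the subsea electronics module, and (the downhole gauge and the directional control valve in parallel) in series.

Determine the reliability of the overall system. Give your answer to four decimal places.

0.5978

R(topside master controller) = exp(−0.000381 × 720) = 0.760089
R(subsea electronics module) = exp(−0.000310 × 720) = 0.799955
R(downhole gauge) = exp(−0.000209 × 720) = 0.860295
R(directional control valve) = exp(−0.000178 × 720) = 0.879713
Parallel (downhole gauge and directional control valve): 1 − (1 − 0.860295)(1 − 0.879713) = 0.983195
Series (topside master controller, subsea electronics module, and [0.983195]): 0.760089 × 0.799955 × 0.983195 = 0.5978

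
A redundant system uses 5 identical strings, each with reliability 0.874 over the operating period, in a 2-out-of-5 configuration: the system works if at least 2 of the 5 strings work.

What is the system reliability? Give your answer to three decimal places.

0.999

R = Σ_{i=2}^{5} C(5,i) p^i (1−p)^{5−i} with p = 0.874
C(5,2)·0.874^2·0.126^3 = 0.01528
C(5,3)·0.874^3·0.126^2 = 0.10599
C(5,4)·0.874^4·0.126^1 = 0.36761
C(5,5)·0.874^5·0.126^0 = 0.50998
Sum = 0.999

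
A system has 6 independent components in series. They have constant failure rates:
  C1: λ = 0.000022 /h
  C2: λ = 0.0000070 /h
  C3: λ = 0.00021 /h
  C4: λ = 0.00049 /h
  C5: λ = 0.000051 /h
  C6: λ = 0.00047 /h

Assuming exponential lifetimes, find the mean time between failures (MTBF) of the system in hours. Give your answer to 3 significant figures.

800

Series of exponential components: λ_sys = Σ λ_i
λ_sys = 0.000022 + 0.0000070 + 0.00021 + 0.00049 + 0.000051 + 0.00047 = 1.2500e-03 /h
MTBF = 1 / λ_sys = 800 h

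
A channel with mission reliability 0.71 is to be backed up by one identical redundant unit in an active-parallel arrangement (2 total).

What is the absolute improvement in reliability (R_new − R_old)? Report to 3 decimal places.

R_before = 0.71
R_after = 1 − (1 − 0.71)^2 = 0.916
ΔR = 0.916 − 0.71 = 0.206

0.206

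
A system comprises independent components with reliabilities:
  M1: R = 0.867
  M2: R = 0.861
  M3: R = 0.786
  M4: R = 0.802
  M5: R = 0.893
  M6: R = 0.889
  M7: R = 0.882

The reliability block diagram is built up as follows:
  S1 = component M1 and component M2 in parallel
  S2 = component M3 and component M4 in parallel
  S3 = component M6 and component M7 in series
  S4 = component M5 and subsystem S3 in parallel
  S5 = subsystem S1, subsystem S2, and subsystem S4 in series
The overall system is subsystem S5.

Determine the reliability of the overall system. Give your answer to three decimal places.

Parallel (M1 and M2): 1 − (1 − 0.86700)(1 − 0.86100) = 0.98151
Parallel (M3 and M4): 1 − (1 − 0.78600)(1 − 0.80200) = 0.95763
Series (M6 and M7): 0.88900 × 0.88200 = 0.78410
Parallel (M5 and [0.78410]): 1 − (1 − 0.89300)(1 − 0.78410) = 0.97690
Series ([0.98151], [0.95763], and [0.97690]): 0.98151 × 0.95763 × 0.97690 = 0.918

0.918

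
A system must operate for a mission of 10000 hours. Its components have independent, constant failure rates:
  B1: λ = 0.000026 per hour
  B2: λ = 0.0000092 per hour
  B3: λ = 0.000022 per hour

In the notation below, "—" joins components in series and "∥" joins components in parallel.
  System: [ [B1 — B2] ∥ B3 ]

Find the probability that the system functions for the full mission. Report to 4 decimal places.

0.9414

R(B1) = exp(−0.000026 × 10000) = 0.771052
R(B2) = exp(−0.0000092 × 10000) = 0.912105
R(B3) = exp(−0.000022 × 10000) = 0.802519
Series (B1 and B2): 0.771052 × 0.912105 = 0.703280
Parallel ([0.703280] and B3): 1 − (1 − 0.703280)(1 − 0.802519) = 0.9414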